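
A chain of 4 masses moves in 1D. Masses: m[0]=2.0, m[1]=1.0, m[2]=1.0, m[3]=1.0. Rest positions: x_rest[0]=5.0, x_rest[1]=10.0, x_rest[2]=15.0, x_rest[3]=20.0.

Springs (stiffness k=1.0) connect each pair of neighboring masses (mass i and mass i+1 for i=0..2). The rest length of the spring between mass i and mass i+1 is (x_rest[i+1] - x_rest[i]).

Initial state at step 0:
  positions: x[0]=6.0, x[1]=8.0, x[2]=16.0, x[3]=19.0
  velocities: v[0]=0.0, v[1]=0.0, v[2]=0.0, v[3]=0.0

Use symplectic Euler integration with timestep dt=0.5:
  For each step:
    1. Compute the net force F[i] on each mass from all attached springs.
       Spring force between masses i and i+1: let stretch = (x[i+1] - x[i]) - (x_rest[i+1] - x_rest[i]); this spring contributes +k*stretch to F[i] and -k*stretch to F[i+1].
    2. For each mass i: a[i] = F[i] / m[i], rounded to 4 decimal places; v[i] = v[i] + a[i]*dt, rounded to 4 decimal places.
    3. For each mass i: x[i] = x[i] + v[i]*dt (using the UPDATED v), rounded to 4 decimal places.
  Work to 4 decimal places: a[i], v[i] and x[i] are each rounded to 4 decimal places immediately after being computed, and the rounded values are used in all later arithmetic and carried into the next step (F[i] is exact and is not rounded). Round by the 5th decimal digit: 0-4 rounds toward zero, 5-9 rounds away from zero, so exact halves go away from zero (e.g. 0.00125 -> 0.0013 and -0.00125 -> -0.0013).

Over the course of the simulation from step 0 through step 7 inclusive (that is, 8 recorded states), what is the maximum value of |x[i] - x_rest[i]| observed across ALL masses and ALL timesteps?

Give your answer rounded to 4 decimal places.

Step 0: x=[6.0000 8.0000 16.0000 19.0000] v=[0.0000 0.0000 0.0000 0.0000]
Step 1: x=[5.6250 9.5000 14.7500 19.5000] v=[-0.7500 3.0000 -2.5000 1.0000]
Step 2: x=[5.1094 11.3438 13.3750 20.0625] v=[-1.0313 3.6875 -2.7500 1.1250]
Step 3: x=[4.7481 12.1368 13.1641 20.2032] v=[-0.7227 1.5859 -0.4219 0.2813]
Step 4: x=[4.6854 11.3394 14.4561 19.8341] v=[-0.1255 -1.5948 2.5840 -0.7383]
Step 5: x=[4.8294 9.6577 16.3135 19.3705] v=[0.2880 -3.3635 3.7147 -0.9273]
Step 6: x=[4.9520 8.4328 17.2712 19.3926] v=[0.2451 -2.4498 1.9153 0.0442]
Step 7: x=[4.8847 8.5473 16.5496 20.1344] v=[-0.1347 0.2290 -1.4432 1.4835]
Max displacement = 2.2712

Answer: 2.2712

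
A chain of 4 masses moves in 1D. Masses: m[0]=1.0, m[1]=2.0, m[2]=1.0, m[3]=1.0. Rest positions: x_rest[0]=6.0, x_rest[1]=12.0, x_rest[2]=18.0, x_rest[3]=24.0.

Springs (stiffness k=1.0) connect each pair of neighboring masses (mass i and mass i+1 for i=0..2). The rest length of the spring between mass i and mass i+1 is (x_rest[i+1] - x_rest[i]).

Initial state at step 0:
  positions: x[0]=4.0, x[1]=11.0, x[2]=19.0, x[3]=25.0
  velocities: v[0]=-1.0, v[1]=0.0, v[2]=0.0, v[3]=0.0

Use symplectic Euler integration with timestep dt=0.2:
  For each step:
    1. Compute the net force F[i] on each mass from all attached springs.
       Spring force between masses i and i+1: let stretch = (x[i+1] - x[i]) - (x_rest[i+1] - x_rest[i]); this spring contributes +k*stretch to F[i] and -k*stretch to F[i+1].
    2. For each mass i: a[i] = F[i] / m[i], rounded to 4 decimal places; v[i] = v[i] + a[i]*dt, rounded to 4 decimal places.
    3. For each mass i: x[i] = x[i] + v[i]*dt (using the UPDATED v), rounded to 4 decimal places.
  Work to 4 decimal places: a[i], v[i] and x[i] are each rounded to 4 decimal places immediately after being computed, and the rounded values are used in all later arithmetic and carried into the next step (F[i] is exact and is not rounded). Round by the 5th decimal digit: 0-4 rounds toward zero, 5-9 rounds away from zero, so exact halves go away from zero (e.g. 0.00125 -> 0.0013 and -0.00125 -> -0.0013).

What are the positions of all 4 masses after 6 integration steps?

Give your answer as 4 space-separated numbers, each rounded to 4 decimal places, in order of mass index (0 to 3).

Step 0: x=[4.0000 11.0000 19.0000 25.0000] v=[-1.0000 0.0000 0.0000 0.0000]
Step 1: x=[3.8400 11.0200 18.9200 25.0000] v=[-0.8000 0.1000 -0.4000 0.0000]
Step 2: x=[3.7272 11.0544 18.7672 24.9968] v=[-0.5640 0.1720 -0.7640 -0.0160]
Step 3: x=[3.6675 11.0965 18.5551 24.9844] v=[-0.2986 0.2106 -1.0606 -0.0619]
Step 4: x=[3.6649 11.1392 18.3018 24.9548] v=[-0.0128 0.2136 -1.2665 -0.1478]
Step 5: x=[3.7213 11.1757 18.0281 24.8991] v=[0.2821 0.1824 -1.3684 -0.2784]
Step 6: x=[3.8359 11.2001 17.7552 24.8086] v=[0.5730 0.1222 -1.3647 -0.4526]

Answer: 3.8359 11.2001 17.7552 24.8086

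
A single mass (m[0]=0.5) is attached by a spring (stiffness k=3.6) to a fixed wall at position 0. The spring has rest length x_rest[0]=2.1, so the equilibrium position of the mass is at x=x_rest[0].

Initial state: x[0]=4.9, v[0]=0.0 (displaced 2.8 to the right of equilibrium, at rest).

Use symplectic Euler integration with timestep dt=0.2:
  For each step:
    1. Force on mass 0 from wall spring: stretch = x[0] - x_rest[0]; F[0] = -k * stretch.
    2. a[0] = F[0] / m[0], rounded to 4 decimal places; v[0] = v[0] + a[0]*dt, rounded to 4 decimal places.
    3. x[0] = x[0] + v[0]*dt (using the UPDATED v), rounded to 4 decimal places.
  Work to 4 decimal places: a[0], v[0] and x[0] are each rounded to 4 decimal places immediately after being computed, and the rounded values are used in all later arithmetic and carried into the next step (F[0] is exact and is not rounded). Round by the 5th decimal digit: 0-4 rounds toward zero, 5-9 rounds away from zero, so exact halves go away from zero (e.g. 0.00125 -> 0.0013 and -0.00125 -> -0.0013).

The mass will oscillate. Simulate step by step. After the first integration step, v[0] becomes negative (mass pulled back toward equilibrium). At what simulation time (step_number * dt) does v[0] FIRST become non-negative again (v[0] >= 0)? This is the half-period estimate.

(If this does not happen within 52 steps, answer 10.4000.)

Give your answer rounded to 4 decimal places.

Step 0: x=[4.9000] v=[0.0000]
Step 1: x=[4.0936] v=[-4.0320]
Step 2: x=[2.7130] v=[-6.9028]
Step 3: x=[1.1559] v=[-7.7855]
Step 4: x=[-0.1293] v=[-6.4260]
Step 5: x=[-0.7725] v=[-3.2158]
Step 6: x=[-0.5884] v=[0.9206]
First v>=0 after going negative at step 6, time=1.2000

Answer: 1.2000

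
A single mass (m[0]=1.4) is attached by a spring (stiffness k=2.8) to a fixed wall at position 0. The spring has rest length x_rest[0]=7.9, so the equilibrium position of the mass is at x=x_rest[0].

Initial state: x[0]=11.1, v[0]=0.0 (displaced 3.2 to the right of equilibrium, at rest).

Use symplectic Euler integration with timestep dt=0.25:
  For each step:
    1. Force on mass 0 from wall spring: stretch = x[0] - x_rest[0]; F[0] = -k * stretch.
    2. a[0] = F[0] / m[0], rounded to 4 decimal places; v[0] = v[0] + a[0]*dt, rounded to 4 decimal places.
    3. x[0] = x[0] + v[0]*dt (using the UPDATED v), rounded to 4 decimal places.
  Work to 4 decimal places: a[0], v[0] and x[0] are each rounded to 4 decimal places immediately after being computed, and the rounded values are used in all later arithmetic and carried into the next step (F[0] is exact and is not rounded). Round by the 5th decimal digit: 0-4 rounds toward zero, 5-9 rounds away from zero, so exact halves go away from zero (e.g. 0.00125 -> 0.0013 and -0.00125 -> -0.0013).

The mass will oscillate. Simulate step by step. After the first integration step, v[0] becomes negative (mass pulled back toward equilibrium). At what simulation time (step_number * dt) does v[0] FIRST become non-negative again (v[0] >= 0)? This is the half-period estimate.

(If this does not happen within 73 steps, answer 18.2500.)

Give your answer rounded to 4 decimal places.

Answer: 2.2500

Derivation:
Step 0: x=[11.1000] v=[0.0000]
Step 1: x=[10.7000] v=[-1.6000]
Step 2: x=[9.9500] v=[-3.0000]
Step 3: x=[8.9438] v=[-4.0250]
Step 4: x=[7.8071] v=[-4.5469]
Step 5: x=[6.6820] v=[-4.5005]
Step 6: x=[5.7091] v=[-3.8915]
Step 7: x=[5.0101] v=[-2.7961]
Step 8: x=[4.6723] v=[-1.3512]
Step 9: x=[4.7380] v=[0.2627]
First v>=0 after going negative at step 9, time=2.2500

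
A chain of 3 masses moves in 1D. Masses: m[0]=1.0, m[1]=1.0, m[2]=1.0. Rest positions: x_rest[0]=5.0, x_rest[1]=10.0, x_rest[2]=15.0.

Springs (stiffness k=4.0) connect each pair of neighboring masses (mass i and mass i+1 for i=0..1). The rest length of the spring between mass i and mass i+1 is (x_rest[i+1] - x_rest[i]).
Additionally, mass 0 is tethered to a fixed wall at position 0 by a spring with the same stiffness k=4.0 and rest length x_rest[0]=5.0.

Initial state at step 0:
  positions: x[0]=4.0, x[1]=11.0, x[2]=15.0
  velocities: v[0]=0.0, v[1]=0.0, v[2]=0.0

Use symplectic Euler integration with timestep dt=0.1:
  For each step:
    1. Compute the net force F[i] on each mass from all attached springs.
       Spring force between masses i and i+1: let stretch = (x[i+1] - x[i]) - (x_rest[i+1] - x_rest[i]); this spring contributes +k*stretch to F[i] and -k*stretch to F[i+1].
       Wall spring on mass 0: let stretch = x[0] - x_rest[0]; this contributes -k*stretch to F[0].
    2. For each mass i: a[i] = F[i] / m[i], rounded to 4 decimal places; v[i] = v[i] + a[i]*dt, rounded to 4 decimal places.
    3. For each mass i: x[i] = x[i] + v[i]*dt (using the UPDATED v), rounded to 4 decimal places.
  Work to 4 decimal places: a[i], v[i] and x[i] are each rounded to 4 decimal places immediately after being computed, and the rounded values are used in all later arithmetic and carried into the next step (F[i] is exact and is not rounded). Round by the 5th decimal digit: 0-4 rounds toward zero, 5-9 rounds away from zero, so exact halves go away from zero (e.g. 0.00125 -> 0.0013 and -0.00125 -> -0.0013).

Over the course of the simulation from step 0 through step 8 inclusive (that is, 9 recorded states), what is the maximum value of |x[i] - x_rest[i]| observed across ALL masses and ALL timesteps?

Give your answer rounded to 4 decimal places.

Answer: 1.0191

Derivation:
Step 0: x=[4.0000 11.0000 15.0000] v=[0.0000 0.0000 0.0000]
Step 1: x=[4.1200 10.8800 15.0400] v=[1.2000 -1.2000 0.4000]
Step 2: x=[4.3456 10.6560 15.1136] v=[2.2560 -2.2400 0.7360]
Step 3: x=[4.6498 10.3579 15.2089] v=[3.0419 -2.9811 0.9530]
Step 4: x=[4.9963 10.0255 15.3102] v=[3.4652 -3.3239 1.0126]
Step 5: x=[5.3441 9.7033 15.4001] v=[3.4784 -3.2217 0.8987]
Step 6: x=[5.6525 9.4346 15.4621] v=[3.0844 -2.6867 0.6200]
Step 7: x=[5.8861 9.2558 15.4830] v=[2.3362 -1.7885 0.2090]
Step 8: x=[6.0191 9.1913 15.4548] v=[1.3296 -0.6455 -0.2819]
Max displacement = 1.0191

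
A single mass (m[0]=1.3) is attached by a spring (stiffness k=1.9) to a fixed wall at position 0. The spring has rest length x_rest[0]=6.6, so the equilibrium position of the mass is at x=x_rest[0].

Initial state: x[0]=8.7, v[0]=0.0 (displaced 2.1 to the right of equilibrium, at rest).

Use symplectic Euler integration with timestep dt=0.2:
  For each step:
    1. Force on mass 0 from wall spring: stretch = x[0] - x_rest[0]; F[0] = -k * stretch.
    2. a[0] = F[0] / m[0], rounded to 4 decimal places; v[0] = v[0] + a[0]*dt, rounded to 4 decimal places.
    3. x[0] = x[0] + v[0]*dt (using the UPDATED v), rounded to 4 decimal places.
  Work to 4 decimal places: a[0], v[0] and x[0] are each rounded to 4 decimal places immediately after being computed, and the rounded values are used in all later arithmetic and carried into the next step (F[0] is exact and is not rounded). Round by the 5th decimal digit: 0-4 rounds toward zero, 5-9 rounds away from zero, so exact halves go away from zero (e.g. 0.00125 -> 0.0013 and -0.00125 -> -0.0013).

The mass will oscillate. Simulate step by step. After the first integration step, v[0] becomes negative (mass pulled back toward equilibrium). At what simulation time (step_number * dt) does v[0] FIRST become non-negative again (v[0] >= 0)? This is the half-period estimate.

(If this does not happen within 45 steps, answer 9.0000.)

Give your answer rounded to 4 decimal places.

Step 0: x=[8.7000] v=[0.0000]
Step 1: x=[8.5772] v=[-0.6138]
Step 2: x=[8.3388] v=[-1.1918]
Step 3: x=[7.9988] v=[-1.7001]
Step 4: x=[7.5770] v=[-2.1090]
Step 5: x=[7.0981] v=[-2.3946]
Step 6: x=[6.5901] v=[-2.5402]
Step 7: x=[6.0826] v=[-2.5373]
Step 8: x=[5.6054] v=[-2.3861]
Step 9: x=[5.1863] v=[-2.0954]
Step 10: x=[4.8499] v=[-1.6822]
Step 11: x=[4.6158] v=[-1.1706]
Step 12: x=[4.4977] v=[-0.5906]
Step 13: x=[4.5025] v=[0.0239]
First v>=0 after going negative at step 13, time=2.6000

Answer: 2.6000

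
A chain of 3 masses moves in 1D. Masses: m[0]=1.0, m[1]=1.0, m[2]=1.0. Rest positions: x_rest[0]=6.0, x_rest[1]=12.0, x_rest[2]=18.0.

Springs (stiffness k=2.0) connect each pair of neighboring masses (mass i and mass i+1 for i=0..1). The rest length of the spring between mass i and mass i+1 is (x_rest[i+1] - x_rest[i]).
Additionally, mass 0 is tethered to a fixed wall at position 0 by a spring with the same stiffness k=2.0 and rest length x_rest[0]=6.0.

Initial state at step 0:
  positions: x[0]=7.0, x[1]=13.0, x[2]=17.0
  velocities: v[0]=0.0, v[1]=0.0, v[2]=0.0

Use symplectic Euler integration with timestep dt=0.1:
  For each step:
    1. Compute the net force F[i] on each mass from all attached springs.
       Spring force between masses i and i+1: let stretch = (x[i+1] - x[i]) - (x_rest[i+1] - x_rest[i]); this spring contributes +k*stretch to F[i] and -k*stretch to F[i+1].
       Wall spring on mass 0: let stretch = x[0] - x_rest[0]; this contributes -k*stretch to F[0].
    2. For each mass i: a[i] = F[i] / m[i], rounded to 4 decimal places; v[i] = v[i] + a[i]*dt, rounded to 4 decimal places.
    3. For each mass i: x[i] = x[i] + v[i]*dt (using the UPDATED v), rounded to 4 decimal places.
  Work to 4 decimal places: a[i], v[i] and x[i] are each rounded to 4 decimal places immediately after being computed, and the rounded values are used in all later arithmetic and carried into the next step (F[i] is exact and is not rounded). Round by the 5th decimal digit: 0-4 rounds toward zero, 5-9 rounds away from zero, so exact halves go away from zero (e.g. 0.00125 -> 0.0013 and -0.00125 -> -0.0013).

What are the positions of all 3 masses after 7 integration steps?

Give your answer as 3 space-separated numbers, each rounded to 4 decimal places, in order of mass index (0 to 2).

Answer: 6.4477 12.1096 17.9329

Derivation:
Step 0: x=[7.0000 13.0000 17.0000] v=[0.0000 0.0000 0.0000]
Step 1: x=[6.9800 12.9600 17.0400] v=[-0.2000 -0.4000 0.4000]
Step 2: x=[6.9400 12.8820 17.1184] v=[-0.4000 -0.7800 0.7840]
Step 3: x=[6.8800 12.7699 17.2321] v=[-0.5996 -1.1211 1.1367]
Step 4: x=[6.8002 12.6292 17.3765] v=[-0.7976 -1.4066 1.4443]
Step 5: x=[6.7010 12.4669 17.5460] v=[-0.9918 -1.6229 1.6948]
Step 6: x=[6.5831 12.2909 17.7339] v=[-1.1788 -1.7603 1.8790]
Step 7: x=[6.4477 12.1096 17.9329] v=[-1.3539 -1.8133 1.9904]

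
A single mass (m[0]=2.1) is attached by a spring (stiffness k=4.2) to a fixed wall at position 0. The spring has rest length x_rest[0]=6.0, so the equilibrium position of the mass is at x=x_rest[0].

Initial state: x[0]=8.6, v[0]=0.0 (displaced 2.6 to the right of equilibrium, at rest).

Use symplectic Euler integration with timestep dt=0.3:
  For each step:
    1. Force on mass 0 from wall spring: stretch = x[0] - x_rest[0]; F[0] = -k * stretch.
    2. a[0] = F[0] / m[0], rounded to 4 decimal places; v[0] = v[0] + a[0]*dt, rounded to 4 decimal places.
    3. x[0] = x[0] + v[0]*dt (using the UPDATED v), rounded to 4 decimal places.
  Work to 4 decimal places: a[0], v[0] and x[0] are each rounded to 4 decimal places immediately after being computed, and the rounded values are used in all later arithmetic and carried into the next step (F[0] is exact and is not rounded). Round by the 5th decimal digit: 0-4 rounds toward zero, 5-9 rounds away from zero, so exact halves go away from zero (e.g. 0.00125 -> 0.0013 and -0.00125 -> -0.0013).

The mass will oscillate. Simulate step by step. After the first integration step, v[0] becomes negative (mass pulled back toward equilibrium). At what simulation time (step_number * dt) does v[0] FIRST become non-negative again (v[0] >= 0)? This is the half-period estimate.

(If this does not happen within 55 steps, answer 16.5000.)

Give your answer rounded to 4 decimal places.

Step 0: x=[8.6000] v=[0.0000]
Step 1: x=[8.1320] v=[-1.5600]
Step 2: x=[7.2802] v=[-2.8392]
Step 3: x=[6.1980] v=[-3.6073]
Step 4: x=[5.0802] v=[-3.7261]
Step 5: x=[4.1279] v=[-3.1742]
Step 6: x=[3.5126] v=[-2.0509]
Step 7: x=[3.3451] v=[-0.5585]
Step 8: x=[3.6554] v=[1.0344]
First v>=0 after going negative at step 8, time=2.4000

Answer: 2.4000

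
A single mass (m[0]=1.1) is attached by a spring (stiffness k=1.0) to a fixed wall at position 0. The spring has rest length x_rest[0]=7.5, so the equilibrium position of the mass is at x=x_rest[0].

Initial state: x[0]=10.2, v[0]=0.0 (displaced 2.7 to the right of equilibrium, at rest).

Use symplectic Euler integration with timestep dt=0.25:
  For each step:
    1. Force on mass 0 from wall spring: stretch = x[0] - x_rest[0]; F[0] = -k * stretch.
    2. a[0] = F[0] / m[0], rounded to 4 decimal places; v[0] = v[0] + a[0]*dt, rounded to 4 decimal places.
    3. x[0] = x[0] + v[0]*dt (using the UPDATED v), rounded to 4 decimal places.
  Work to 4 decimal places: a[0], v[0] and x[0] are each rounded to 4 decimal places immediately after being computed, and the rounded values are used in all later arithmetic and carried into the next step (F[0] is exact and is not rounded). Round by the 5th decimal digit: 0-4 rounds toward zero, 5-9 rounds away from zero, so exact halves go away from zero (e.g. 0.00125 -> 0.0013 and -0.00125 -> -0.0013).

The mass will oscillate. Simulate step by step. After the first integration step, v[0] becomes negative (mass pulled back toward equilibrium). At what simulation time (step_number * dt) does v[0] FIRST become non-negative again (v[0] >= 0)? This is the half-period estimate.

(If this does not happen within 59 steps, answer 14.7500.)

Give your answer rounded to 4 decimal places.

Step 0: x=[10.2000] v=[0.0000]
Step 1: x=[10.0466] v=[-0.6136]
Step 2: x=[9.7485] v=[-1.1924]
Step 3: x=[9.3227] v=[-1.7034]
Step 4: x=[8.7933] v=[-2.1177]
Step 5: x=[8.1904] v=[-2.4116]
Step 6: x=[7.5483] v=[-2.5685]
Step 7: x=[6.9034] v=[-2.5795]
Step 8: x=[6.2924] v=[-2.4439]
Step 9: x=[5.7500] v=[-2.1695]
Step 10: x=[5.3071] v=[-1.7718]
Step 11: x=[4.9888] v=[-1.2734]
Step 12: x=[4.8131] v=[-0.7027]
Step 13: x=[4.7901] v=[-0.0921]
Step 14: x=[4.9211] v=[0.5238]
First v>=0 after going negative at step 14, time=3.5000

Answer: 3.5000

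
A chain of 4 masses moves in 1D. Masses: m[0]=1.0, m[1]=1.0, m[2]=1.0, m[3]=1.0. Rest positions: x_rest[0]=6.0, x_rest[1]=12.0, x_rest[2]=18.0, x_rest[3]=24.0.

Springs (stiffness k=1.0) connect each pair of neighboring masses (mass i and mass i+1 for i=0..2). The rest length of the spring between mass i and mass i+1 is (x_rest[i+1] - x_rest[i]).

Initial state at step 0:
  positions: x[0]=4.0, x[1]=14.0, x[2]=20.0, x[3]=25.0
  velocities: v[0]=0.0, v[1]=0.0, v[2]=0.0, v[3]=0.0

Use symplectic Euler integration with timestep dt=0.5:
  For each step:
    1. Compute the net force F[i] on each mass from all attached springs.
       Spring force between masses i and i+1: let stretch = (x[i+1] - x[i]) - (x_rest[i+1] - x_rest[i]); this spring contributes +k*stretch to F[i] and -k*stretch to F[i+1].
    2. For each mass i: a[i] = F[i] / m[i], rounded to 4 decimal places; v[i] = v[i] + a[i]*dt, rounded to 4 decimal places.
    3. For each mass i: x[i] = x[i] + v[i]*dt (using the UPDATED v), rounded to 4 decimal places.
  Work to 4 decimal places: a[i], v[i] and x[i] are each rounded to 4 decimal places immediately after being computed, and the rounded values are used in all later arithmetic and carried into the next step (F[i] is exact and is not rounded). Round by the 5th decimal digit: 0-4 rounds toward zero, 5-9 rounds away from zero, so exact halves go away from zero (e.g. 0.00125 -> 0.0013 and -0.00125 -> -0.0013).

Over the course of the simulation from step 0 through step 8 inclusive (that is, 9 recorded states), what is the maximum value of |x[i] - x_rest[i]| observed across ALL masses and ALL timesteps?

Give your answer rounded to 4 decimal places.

Answer: 2.5048

Derivation:
Step 0: x=[4.0000 14.0000 20.0000 25.0000] v=[0.0000 0.0000 0.0000 0.0000]
Step 1: x=[5.0000 13.0000 19.7500 25.2500] v=[2.0000 -2.0000 -0.5000 0.5000]
Step 2: x=[6.5000 11.6875 19.1875 25.6250] v=[3.0000 -2.6250 -1.1250 0.7500]
Step 3: x=[7.7969 10.9531 18.3594 25.8907] v=[2.5938 -1.4688 -1.6563 0.5313]
Step 4: x=[8.3829 11.2813 17.5625 25.7735] v=[1.1719 0.6563 -1.5938 -0.2344]
Step 5: x=[8.1935 12.4552 17.2481 25.1036] v=[-0.3789 2.3477 -0.6289 -1.3399]
Step 6: x=[7.5695 13.7619 17.6993 23.9698] v=[-1.2481 2.6133 0.9024 -2.2677]
Step 7: x=[6.9936 14.5048 18.7338 22.7683] v=[-1.1519 1.4858 2.0690 -2.4030]
Step 8: x=[6.7955 14.4272 19.7197 22.0582] v=[-0.3963 -0.1553 1.9718 -1.4203]
Max displacement = 2.5048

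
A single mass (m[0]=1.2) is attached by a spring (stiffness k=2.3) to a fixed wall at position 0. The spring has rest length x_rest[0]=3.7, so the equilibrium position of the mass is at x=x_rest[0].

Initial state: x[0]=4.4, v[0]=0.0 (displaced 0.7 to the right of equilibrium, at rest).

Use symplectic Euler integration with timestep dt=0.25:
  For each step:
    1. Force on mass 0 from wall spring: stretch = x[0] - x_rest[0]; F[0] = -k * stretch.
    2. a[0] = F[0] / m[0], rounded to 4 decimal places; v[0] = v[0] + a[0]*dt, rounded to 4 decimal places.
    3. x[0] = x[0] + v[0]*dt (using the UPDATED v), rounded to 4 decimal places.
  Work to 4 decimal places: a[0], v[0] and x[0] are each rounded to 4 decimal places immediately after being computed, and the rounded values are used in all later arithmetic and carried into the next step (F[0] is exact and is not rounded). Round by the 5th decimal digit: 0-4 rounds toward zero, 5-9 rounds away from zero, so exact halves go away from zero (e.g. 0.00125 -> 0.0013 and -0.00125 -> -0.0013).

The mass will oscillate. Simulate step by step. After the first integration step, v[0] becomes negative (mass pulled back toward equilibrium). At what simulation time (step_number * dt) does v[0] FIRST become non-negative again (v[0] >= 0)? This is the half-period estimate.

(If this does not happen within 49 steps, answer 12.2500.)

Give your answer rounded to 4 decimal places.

Answer: 2.5000

Derivation:
Step 0: x=[4.4000] v=[0.0000]
Step 1: x=[4.3162] v=[-0.3354]
Step 2: x=[4.1585] v=[-0.6307]
Step 3: x=[3.9459] v=[-0.8504]
Step 4: x=[3.7039] v=[-0.9682]
Step 5: x=[3.4614] v=[-0.9701]
Step 6: x=[3.2475] v=[-0.8558]
Step 7: x=[3.0878] v=[-0.6390]
Step 8: x=[3.0014] v=[-0.3457]
Step 9: x=[2.9987] v=[-0.0110]
Step 10: x=[3.0800] v=[0.3251]
First v>=0 after going negative at step 10, time=2.5000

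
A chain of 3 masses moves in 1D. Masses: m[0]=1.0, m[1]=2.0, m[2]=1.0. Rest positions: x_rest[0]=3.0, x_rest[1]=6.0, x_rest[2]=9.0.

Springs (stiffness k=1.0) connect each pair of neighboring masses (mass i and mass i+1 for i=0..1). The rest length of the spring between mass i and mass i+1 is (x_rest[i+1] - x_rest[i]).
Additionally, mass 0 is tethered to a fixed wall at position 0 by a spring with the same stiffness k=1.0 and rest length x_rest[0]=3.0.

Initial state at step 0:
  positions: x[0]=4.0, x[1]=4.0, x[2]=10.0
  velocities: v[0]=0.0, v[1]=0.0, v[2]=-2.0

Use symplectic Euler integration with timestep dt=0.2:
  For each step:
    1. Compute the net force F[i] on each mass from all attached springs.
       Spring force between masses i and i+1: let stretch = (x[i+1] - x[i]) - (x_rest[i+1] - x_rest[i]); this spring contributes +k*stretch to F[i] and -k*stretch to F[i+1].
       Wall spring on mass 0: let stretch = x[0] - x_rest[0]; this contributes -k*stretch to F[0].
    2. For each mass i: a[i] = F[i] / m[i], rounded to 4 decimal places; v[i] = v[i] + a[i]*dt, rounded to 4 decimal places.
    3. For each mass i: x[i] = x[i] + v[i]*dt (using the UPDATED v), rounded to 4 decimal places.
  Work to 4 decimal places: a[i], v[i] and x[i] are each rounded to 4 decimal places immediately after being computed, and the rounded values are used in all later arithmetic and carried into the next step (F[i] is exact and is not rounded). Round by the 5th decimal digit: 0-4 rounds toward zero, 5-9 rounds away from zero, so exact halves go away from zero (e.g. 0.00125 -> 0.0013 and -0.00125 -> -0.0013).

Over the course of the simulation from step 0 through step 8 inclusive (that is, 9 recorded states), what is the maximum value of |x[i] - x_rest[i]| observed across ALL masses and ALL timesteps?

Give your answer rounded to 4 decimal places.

Answer: 3.7184

Derivation:
Step 0: x=[4.0000 4.0000 10.0000] v=[0.0000 0.0000 -2.0000]
Step 1: x=[3.8400 4.1200 9.4800] v=[-0.8000 0.6000 -2.6000]
Step 2: x=[3.5376 4.3416 8.8656] v=[-1.5120 1.1080 -3.0720]
Step 3: x=[3.1259 4.6376 8.1902] v=[-2.0587 1.4800 -3.3768]
Step 4: x=[2.6496 4.9744 7.4927] v=[-2.3815 1.6841 -3.4873]
Step 5: x=[2.1603 5.3151 6.8145] v=[-2.4465 1.7035 -3.3910]
Step 6: x=[1.7108 5.6227 6.1963] v=[-2.2476 1.5380 -3.0909]
Step 7: x=[1.3493 5.8635 5.6752] v=[-1.8074 1.2042 -2.6056]
Step 8: x=[1.1144 6.0103 5.2816] v=[-1.1744 0.7339 -1.9679]
Max displacement = 3.7184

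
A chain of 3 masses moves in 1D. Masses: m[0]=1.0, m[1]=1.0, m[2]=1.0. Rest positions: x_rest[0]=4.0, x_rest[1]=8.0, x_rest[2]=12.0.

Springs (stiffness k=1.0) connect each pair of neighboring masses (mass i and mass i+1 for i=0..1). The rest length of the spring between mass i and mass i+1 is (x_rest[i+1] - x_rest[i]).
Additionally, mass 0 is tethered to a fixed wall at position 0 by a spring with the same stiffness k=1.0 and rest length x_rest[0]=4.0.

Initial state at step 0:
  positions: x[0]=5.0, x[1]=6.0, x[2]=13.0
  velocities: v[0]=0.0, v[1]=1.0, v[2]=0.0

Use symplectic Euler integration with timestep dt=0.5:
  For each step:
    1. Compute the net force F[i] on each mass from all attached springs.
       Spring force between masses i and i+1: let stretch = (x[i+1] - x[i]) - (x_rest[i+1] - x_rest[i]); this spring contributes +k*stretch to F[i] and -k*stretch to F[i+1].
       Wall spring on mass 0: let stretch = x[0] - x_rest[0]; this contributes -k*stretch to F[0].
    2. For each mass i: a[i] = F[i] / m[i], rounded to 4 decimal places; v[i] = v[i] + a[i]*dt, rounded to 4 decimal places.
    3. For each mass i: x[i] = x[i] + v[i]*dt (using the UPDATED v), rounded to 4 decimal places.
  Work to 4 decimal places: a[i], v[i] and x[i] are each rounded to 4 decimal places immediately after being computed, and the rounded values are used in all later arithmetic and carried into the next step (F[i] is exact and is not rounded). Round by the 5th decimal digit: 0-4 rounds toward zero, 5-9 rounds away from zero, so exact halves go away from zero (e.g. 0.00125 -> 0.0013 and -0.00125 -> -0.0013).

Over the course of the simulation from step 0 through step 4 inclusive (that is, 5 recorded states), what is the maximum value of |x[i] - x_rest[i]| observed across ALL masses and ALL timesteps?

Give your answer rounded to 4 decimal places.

Answer: 2.7032

Derivation:
Step 0: x=[5.0000 6.0000 13.0000] v=[0.0000 1.0000 0.0000]
Step 1: x=[4.0000 8.0000 12.2500] v=[-2.0000 4.0000 -1.5000]
Step 2: x=[3.0000 10.0625 11.4375] v=[-2.0000 4.1250 -1.6250]
Step 3: x=[3.0157 10.7032 11.2813] v=[0.0313 1.2813 -0.3125]
Step 4: x=[4.1993 9.5665 11.9806] v=[2.3672 -2.2734 1.3985]
Max displacement = 2.7032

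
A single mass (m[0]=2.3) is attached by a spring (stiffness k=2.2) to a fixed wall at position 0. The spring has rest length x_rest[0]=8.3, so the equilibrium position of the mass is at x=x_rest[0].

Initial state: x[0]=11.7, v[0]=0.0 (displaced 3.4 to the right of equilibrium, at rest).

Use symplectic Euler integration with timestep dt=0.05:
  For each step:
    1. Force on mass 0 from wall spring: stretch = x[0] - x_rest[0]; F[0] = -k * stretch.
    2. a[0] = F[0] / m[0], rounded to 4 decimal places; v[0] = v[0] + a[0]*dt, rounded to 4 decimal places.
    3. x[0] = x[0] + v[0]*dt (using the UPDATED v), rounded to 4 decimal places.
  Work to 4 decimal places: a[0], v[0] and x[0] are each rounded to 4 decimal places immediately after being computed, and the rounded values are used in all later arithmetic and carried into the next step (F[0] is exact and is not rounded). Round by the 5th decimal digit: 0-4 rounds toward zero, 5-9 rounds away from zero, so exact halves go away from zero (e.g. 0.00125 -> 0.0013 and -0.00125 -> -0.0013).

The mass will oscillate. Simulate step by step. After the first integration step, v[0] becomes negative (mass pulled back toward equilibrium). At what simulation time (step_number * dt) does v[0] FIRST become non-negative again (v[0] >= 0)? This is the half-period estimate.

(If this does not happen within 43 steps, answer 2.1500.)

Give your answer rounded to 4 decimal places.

Step 0: x=[11.7000] v=[0.0000]
Step 1: x=[11.6919] v=[-0.1626]
Step 2: x=[11.6757] v=[-0.3248]
Step 3: x=[11.6514] v=[-0.4862]
Step 4: x=[11.6191] v=[-0.6465]
Step 5: x=[11.5788] v=[-0.8052]
Step 6: x=[11.5307] v=[-0.9620]
Step 7: x=[11.4749] v=[-1.1165]
Step 8: x=[11.4115] v=[-1.2683]
Step 9: x=[11.3406] v=[-1.4171]
Step 10: x=[11.2625] v=[-1.5625]
Step 11: x=[11.1773] v=[-1.7042]
Step 12: x=[11.0852] v=[-1.8418]
Step 13: x=[10.9865] v=[-1.9750]
Step 14: x=[10.8813] v=[-2.1035]
Step 15: x=[10.7700] v=[-2.2270]
Step 16: x=[10.6527] v=[-2.3451]
Step 17: x=[10.5298] v=[-2.4576]
Step 18: x=[10.4016] v=[-2.5642]
Step 19: x=[10.2684] v=[-2.6647]
Step 20: x=[10.1305] v=[-2.7588]
Step 21: x=[9.9882] v=[-2.8463]
Step 22: x=[9.8419] v=[-2.9270]
Step 23: x=[9.6919] v=[-3.0007]
Step 24: x=[9.5385] v=[-3.0673]
Step 25: x=[9.3822] v=[-3.1265]
Step 26: x=[9.2233] v=[-3.1783]
Step 27: x=[9.0622] v=[-3.2225]
Step 28: x=[8.8993] v=[-3.2590]
Step 29: x=[8.7349] v=[-3.2877]
Step 30: x=[8.5695] v=[-3.3085]
Step 31: x=[8.4034] v=[-3.3214]
Step 32: x=[8.2371] v=[-3.3263]
Step 33: x=[8.0709] v=[-3.3233]
Step 34: x=[7.9053] v=[-3.3123]
Step 35: x=[7.7406] v=[-3.2934]
Step 36: x=[7.5773] v=[-3.2666]
Step 37: x=[7.4157] v=[-3.2320]
Step 38: x=[7.2562] v=[-3.1897]
Step 39: x=[7.0992] v=[-3.1398]
Step 40: x=[6.9451] v=[-3.0824]
Step 41: x=[6.7942] v=[-3.0176]
Step 42: x=[6.6469] v=[-2.9456]
Step 43: x=[6.5036] v=[-2.8665]
v[0] did not become non-negative within 43 steps; using fallback time=2.1500

Answer: 2.1500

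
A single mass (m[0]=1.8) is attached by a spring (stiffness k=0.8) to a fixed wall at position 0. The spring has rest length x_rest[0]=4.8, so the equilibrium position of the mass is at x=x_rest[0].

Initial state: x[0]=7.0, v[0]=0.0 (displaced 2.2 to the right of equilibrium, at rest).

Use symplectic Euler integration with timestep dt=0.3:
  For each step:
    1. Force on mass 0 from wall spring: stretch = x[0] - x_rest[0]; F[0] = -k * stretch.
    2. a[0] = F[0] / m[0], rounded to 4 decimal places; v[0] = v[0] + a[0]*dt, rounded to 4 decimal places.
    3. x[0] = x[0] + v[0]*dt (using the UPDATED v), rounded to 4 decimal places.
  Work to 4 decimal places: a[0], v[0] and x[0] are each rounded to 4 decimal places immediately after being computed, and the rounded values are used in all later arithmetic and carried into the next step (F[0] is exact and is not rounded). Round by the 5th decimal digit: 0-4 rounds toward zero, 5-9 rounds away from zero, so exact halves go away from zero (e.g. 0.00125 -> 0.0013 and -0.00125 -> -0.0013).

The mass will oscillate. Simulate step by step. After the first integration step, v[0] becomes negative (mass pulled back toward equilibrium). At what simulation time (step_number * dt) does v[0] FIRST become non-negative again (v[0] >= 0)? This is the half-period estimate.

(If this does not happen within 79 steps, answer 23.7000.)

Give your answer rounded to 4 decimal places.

Answer: 4.8000

Derivation:
Step 0: x=[7.0000] v=[0.0000]
Step 1: x=[6.9120] v=[-0.2933]
Step 2: x=[6.7395] v=[-0.5749]
Step 3: x=[6.4895] v=[-0.8335]
Step 4: x=[6.1719] v=[-1.0588]
Step 5: x=[5.7994] v=[-1.2417]
Step 6: x=[5.3869] v=[-1.3750]
Step 7: x=[4.9509] v=[-1.4532]
Step 8: x=[4.5089] v=[-1.4733]
Step 9: x=[4.0786] v=[-1.4345]
Step 10: x=[3.6771] v=[-1.3383]
Step 11: x=[3.3205] v=[-1.1886]
Step 12: x=[3.0231] v=[-0.9913]
Step 13: x=[2.7968] v=[-0.7544]
Step 14: x=[2.6506] v=[-0.4873]
Step 15: x=[2.5904] v=[-0.2007]
Step 16: x=[2.6186] v=[0.0939]
First v>=0 after going negative at step 16, time=4.8000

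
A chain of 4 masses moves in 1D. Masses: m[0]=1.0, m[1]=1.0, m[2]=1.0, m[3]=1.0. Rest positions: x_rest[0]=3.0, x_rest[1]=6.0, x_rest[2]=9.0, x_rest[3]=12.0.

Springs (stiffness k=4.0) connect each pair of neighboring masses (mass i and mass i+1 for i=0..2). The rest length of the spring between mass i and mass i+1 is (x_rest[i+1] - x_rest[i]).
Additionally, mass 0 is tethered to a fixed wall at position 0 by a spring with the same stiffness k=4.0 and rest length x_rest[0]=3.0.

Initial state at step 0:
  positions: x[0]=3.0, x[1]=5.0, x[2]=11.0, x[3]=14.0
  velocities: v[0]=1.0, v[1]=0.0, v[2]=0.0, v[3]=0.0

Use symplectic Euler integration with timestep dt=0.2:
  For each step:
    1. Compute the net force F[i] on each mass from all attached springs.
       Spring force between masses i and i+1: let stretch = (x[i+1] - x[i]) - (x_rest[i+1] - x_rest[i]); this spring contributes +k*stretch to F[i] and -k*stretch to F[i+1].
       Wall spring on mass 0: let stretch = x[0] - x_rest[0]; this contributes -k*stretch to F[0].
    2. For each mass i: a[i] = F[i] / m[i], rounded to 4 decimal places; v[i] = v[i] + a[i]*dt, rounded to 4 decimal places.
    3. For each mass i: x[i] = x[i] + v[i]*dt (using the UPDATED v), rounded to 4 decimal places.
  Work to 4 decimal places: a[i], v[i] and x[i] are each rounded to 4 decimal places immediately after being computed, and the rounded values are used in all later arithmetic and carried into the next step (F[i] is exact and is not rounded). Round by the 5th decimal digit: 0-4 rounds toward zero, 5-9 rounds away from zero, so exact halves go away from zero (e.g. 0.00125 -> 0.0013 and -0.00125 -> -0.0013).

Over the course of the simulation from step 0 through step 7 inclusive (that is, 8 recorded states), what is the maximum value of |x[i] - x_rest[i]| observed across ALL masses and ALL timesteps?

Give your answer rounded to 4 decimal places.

Answer: 2.0564

Derivation:
Step 0: x=[3.0000 5.0000 11.0000 14.0000] v=[1.0000 0.0000 0.0000 0.0000]
Step 1: x=[3.0400 5.6400 10.5200 14.0000] v=[0.2000 3.2000 -2.4000 0.0000]
Step 2: x=[3.0096 6.6448 9.8160 13.9232] v=[-0.1520 5.0240 -3.5200 -0.3840]
Step 3: x=[3.0793 7.5754 9.2618 13.6692] v=[0.3485 4.6528 -2.7712 -1.2698]
Step 4: x=[3.3757 8.0564 9.1429 13.1901] v=[1.4819 2.4050 -0.5944 -2.3957]
Step 5: x=[3.8809 7.9623 9.4977 12.5434] v=[2.5259 -0.4704 1.7742 -3.2335]
Step 6: x=[4.4182 7.4609 10.0942 11.8894] v=[2.6863 -2.5072 2.9824 -3.2701]
Step 7: x=[4.7354 6.8940 10.5566 11.4281] v=[1.5859 -2.8347 2.3119 -2.3063]
Max displacement = 2.0564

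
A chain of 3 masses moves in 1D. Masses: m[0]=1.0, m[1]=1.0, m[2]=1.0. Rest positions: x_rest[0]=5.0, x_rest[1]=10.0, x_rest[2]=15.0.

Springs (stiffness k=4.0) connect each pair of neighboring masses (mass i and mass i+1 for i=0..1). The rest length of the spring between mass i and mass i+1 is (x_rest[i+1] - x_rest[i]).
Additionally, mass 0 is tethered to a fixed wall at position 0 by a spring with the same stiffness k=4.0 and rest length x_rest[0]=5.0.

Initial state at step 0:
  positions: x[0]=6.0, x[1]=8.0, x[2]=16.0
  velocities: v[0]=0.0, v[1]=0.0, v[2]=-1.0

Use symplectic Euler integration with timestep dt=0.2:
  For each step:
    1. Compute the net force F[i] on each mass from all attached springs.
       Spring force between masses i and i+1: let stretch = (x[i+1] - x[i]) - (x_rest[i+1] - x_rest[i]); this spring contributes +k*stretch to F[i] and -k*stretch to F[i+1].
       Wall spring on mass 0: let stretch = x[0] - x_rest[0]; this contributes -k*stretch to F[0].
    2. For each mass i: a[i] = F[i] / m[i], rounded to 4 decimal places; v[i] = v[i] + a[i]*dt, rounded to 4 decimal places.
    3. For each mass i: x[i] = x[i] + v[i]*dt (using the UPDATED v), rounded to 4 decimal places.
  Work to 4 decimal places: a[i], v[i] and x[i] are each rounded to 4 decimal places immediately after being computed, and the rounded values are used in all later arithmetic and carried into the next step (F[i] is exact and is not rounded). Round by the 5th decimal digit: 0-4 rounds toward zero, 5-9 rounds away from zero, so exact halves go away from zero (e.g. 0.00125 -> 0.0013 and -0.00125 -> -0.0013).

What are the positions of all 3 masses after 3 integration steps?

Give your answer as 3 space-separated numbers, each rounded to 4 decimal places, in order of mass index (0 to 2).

Answer: 3.7544 11.4652 13.6751

Derivation:
Step 0: x=[6.0000 8.0000 16.0000] v=[0.0000 0.0000 -1.0000]
Step 1: x=[5.3600 8.9600 15.3200] v=[-3.2000 4.8000 -3.4000]
Step 2: x=[4.4384 10.3616 14.4224] v=[-4.6080 7.0080 -4.4880]
Step 3: x=[3.7544 11.4652 13.6751] v=[-3.4202 5.5181 -3.7366]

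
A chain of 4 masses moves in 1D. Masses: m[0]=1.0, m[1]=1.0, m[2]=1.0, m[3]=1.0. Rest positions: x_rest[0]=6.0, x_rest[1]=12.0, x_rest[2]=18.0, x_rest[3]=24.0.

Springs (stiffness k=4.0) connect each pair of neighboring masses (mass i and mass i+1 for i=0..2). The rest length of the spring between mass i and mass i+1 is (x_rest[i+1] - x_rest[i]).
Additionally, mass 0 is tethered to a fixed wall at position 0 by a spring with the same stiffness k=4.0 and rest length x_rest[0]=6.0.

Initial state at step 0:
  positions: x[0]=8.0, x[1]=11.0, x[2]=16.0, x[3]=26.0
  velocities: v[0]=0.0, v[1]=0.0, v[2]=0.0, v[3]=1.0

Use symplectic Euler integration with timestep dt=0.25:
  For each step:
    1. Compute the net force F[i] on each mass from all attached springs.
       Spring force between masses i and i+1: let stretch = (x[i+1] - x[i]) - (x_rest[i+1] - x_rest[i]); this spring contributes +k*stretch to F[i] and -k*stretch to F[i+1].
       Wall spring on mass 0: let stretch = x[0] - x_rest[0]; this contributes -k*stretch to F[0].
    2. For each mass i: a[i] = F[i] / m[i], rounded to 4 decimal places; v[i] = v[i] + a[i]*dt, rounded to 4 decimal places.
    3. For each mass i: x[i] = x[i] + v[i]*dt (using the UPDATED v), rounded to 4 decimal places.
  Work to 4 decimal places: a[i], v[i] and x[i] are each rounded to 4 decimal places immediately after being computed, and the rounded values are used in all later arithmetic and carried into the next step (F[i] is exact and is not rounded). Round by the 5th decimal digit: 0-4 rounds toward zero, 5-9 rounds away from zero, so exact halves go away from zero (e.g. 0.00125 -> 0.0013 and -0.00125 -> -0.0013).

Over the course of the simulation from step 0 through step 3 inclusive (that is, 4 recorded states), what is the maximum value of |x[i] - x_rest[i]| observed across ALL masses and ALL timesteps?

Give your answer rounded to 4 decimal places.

Answer: 2.4063

Derivation:
Step 0: x=[8.0000 11.0000 16.0000 26.0000] v=[0.0000 0.0000 0.0000 1.0000]
Step 1: x=[6.7500 11.5000 17.2500 25.2500] v=[-5.0000 2.0000 5.0000 -3.0000]
Step 2: x=[5.0000 12.2500 19.0625 24.0000] v=[-7.0000 3.0000 7.2500 -5.0000]
Step 3: x=[3.8125 12.8906 20.4063 23.0156] v=[-4.7500 2.5625 5.3750 -3.9375]
Max displacement = 2.4063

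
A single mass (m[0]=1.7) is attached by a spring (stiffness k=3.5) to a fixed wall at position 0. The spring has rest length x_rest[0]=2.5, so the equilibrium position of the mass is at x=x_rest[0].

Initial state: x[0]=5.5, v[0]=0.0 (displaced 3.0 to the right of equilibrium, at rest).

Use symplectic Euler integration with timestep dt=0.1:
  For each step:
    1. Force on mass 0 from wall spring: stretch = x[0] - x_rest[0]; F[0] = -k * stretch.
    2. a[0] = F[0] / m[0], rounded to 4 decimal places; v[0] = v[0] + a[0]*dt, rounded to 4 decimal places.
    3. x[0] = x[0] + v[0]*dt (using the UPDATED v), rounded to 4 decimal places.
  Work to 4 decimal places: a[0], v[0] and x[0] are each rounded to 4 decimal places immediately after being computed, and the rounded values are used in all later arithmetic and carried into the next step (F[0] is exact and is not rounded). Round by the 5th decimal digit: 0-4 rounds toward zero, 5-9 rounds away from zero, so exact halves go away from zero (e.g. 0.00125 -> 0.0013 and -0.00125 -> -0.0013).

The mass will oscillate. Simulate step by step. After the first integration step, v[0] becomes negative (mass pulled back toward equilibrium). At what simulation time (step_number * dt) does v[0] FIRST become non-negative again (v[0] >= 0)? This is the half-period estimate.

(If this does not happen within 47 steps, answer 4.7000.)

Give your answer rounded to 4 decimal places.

Step 0: x=[5.5000] v=[0.0000]
Step 1: x=[5.4382] v=[-0.6177]
Step 2: x=[5.3159] v=[-1.2226]
Step 3: x=[5.1357] v=[-1.8023]
Step 4: x=[4.9012] v=[-2.3449]
Step 5: x=[4.6173] v=[-2.8393]
Step 6: x=[4.2898] v=[-3.2752]
Step 7: x=[3.9254] v=[-3.6437]
Step 8: x=[3.5317] v=[-3.9372]
Step 9: x=[3.1167] v=[-4.1496]
Step 10: x=[2.6890] v=[-4.2766]
Step 11: x=[2.2575] v=[-4.3155]
Step 12: x=[1.8309] v=[-4.2656]
Step 13: x=[1.4181] v=[-4.1278]
Step 14: x=[1.0276] v=[-3.9051]
Step 15: x=[0.6674] v=[-3.6020]
Step 16: x=[0.3449] v=[-3.2247]
Step 17: x=[0.0668] v=[-2.7810]
Step 18: x=[-0.1612] v=[-2.2801]
Step 19: x=[-0.3344] v=[-1.7322]
Step 20: x=[-0.4493] v=[-1.1487]
Step 21: x=[-0.5035] v=[-0.5415]
Step 22: x=[-0.4958] v=[0.0769]
First v>=0 after going negative at step 22, time=2.2000

Answer: 2.2000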